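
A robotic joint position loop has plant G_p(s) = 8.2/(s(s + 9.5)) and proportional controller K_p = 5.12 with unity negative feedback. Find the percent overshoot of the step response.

Closed-loop characteristic equation: s² + 9.5s + 41.98 = 0, so ω_n = 6.48 rad/s and ζ = 9.5/(2·6.48) = 0.7331.
%OS = 100·exp(−πζ/√(1−ζ²)) = 100·exp(−π·0.7331/√0.4626) = 3.38%.

3.38%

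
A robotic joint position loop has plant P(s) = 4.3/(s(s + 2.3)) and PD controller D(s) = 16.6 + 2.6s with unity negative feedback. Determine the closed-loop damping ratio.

Forward path: (16.6 + 2.6s)·4.3/(s(s+2.3)). The closed-loop characteristic equation is s² + (2.3 + 4.3·2.6)s + 4.3·16.6 = 0.
That is s² + 13.48s + 71.38 = 0, so ω_n = 8.449 rad/s and ζ = 13.48/(2·8.449) = 0.7978.

ζ = 0.798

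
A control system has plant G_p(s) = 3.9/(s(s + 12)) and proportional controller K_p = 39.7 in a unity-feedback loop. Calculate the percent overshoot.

17.7%

The closed-loop denominator s² + 12s + 154.8 gives ω_n = √154.8 = 12.44 and ζ = 12/(2ω_n) = 0.4822.
%OS = 100·exp(−πζ/√(1−ζ²)) = 100·exp(−π·0.4822/√0.7675) = 17.7%.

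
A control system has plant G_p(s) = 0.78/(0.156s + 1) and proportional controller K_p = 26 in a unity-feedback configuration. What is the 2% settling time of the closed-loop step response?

T_s ≈ 0.0293 s

Closed loop: T(s) = K_p·G_p/(1+K_p·G_p) = 20.28/(0.156s + 1 + 20.28), with pole at s = −(1 + 20.28)/0.156 = −136.4.
τ = 1/136.4 = 0.007331 s, so 2% settling time ≈ 4τ = 0.0293 s.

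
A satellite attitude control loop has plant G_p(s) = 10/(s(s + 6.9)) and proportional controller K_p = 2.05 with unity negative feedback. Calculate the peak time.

T_p = 1.07 s

Closed-loop characteristic equation: s² + 6.9s + 20.5 = 0, so ω_n = 4.528 rad/s and ζ = 6.9/(2·4.528) = 0.762.
Damped frequency ω_d = ω_n√(1−ζ²) = 2.932 rad/s, so peak time T_p = π/ω_d = 1.07 s.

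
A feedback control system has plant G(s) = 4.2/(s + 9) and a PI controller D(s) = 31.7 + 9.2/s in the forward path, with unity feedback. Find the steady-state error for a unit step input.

0

The open loop D(s)G(s) has a pole at the origin (type 1), so the static position error constant is infinite and e_ss = 1/(1+∞) = 0.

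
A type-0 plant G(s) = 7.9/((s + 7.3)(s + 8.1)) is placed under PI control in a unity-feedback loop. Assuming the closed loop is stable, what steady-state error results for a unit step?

0

The PI controller's integrator makes the forward path type 1, so e_ss to a step is zero.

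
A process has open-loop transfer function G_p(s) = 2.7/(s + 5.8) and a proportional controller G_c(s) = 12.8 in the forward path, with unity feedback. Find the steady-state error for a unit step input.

0.144

The loop is type 0. Static position error constant K_pos = G_c(0)·G_p(0) = 12.8·0.4655 = 5.959.
Steady-state error to a unit step: e_ss = 1/(1+K_pos) = 1/6.959 = 0.144.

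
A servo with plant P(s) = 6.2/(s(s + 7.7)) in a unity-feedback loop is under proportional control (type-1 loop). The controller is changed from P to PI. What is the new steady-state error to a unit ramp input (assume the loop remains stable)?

The integrator raises the loop to type 2, so K_v → ∞ and e_ss to a ramp is zero.

0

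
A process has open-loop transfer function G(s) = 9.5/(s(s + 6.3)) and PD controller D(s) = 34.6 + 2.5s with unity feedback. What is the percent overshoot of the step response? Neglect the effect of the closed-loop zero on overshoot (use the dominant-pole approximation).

0.954%

Forward path: (34.6 + 2.5s)·9.5/(s(s+6.3)). The closed-loop characteristic equation is s² + (6.3 + 9.5·2.5)s + 9.5·34.6 = 0.
That is s² + 30.05s + 328.7 = 0, so ω_n = 18.13 rad/s and ζ = 30.05/(2·18.13) = 0.8287.
%OS = 100·exp(−πζ/√(1−ζ²)) = 0.954%.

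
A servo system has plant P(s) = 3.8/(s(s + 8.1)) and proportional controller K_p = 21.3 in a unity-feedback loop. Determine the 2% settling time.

From 1 + K_pP(s) = 0: s² + 8.1s + 80.94 = 0 ⇒ ω_n = 8.997, ζ = 0.4502.
2% settling time T_s ≈ 4/(ζω_n) = 4/4.05 = 0.988 s.

T_s ≈ 0.988 s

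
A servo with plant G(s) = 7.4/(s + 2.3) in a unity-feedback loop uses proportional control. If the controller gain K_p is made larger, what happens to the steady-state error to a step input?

decrease

e_ss = 1/(1 + K_p·G(0)); a larger K_p raises the denominator, so e_ss decreases.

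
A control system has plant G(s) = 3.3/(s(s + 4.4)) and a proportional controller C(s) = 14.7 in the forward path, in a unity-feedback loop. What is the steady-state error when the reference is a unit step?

The open loop C(s)G(s) has a pole at the origin (type 1), so the static position error constant is infinite and e_ss = 1/(1+∞) = 0.

0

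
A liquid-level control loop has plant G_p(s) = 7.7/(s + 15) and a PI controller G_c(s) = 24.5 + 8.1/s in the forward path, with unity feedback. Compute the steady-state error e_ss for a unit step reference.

0

The open loop G_c(s)G_p(s) has a pole at the origin (type 1), so the static position error constant is infinite and e_ss = 1/(1+∞) = 0.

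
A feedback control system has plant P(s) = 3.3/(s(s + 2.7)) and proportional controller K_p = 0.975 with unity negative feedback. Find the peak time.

The closed-loop denominator s² + 2.7s + 3.217 gives ω_n = √3.217 = 1.794 and ζ = 2.7/(2ω_n) = 0.7526.
Damped frequency ω_d = ω_n√(1−ζ²) = 1.181 rad/s, so peak time T_p = π/ω_d = 2.66 s.

T_p = 2.66 s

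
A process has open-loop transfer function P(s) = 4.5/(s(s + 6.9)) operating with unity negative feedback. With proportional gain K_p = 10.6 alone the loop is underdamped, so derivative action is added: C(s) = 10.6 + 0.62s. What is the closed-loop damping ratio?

ζ = 0.702

Forward path: (10.6 + 0.62s)·4.5/(s(s+6.9)). The closed-loop characteristic equation is s² + (6.9 + 4.5·0.62)s + 4.5·10.6 = 0.
That is s² + 9.69s + 47.7 = 0, so ω_n = 6.907 rad/s and ζ = 9.69/(2·6.907) = 0.7015.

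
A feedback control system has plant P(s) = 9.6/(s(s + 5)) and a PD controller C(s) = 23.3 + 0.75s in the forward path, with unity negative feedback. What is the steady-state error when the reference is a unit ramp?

0.0224

The loop has one pole at the origin (type 1). Velocity error constant K_v = lim_{s→0} s·C(s)P(s) = 23.3·9.6/5 = 44.74.
Steady-state error to a unit ramp: e_ss = 1/K_v = 0.0224.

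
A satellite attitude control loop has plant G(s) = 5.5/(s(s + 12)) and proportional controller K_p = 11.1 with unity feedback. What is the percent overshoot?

Closed-loop characteristic equation: s² + 12s + 61.05 = 0, so ω_n = 7.813 rad/s and ζ = 12/(2·7.813) = 0.7679.
%OS = 100·exp(−πζ/√(1−ζ²)) = 100·exp(−π·0.7679/√0.4103) = 2.31%.

2.31%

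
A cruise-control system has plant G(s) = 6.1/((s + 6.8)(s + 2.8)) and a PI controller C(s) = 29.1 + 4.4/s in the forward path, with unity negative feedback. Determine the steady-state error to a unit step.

The open loop C(s)G(s) has a pole at the origin (type 1), so the static position error constant is infinite and e_ss = 1/(1+∞) = 0.

0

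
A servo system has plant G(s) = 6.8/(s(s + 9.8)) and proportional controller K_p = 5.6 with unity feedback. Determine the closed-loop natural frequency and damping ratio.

The closed-loop denominator is s(s+9.8) + 5.6·6.8 = s² + 9.8s + 38.08.
Matching s² + 2ζω_n s + ω_n²: ω_n = √38.08 = 6.171 rad/s and 2ζω_n = 9.8, so ζ = 9.8/(2·6.171) = 0.794.

ω_n = 6.17 rad/s, ζ = 0.794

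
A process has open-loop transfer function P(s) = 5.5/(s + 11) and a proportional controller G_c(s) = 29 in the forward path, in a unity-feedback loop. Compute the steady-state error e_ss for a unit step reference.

The loop is type 0. Static position error constant K_pos = G_c(0)·P(0) = 29·0.5 = 14.5.
Steady-state error to a unit step: e_ss = 1/(1+K_pos) = 1/15.5 = 0.0645.

0.0645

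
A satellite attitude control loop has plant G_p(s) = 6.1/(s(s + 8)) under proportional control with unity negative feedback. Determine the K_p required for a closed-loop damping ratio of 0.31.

K_p = 27.3

Closed-loop characteristic equation: s² + 8s + K_p·6.1 = 0.
So ω_n = √(6.1K_p) and 2ζω_n = 8, giving ζ = 8/(2√(6.1K_p)).
Setting ζ = 0.31: √(6.1K_p) = 8/(2·0.31) = 12.9, so K_p = 166.5/6.1 = 27.3.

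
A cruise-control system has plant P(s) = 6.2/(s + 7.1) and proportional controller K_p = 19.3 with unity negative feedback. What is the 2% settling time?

Closed-loop transfer function: T(s) = K_p·P(s)/(1 + K_p·P(s)) = 119.7/(s + 7.1 + 119.7) = 119.7/(s + 126.8).
Time constant τ = 1/126.8 = 0.007889 s, so the 2% settling time is about 4τ = 0.0316 s.

T_s ≈ 0.0316 s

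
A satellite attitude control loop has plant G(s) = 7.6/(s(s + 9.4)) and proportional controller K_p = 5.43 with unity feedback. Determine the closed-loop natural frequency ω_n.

ω_n = 6.42 rad/s

With unity feedback the closed-loop characteristic equation is s² + 9.4s + 5.43·7.6 = s² + 9.4s + 41.27 = 0.
So ω_n² = 41.27 ⇒ ω_n = 6.424 rad/s, and ζ = 9.4/(2ω_n) = 0.732.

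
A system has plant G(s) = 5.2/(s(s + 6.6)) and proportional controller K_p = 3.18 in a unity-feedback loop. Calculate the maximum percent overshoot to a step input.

1.27%

Closed-loop characteristic equation: s² + 6.6s + 16.54 = 0, so ω_n = 4.066 rad/s and ζ = 6.6/(2·4.066) = 0.8115.
%OS = 100·exp(−πζ/√(1−ζ²)) = 100·exp(−π·0.8115/√0.3414) = 1.27%.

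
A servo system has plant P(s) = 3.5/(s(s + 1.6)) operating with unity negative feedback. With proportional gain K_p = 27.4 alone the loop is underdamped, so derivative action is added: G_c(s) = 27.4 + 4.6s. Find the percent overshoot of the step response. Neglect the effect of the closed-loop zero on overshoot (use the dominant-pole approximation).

0.132%

Forward path: (27.4 + 4.6s)·3.5/(s(s+1.6)). The closed-loop characteristic equation is s² + (1.6 + 3.5·4.6)s + 3.5·27.4 = 0.
That is s² + 17.7s + 95.9 = 0, so ω_n = 9.793 rad/s and ζ = 17.7/(2·9.793) = 0.9037.
%OS = 100·exp(−πζ/√(1−ζ²)) = 0.132%.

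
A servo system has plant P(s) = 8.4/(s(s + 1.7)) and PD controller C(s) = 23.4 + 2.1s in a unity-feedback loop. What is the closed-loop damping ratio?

ζ = 0.69

Forward path: (23.4 + 2.1s)·8.4/(s(s+1.7)). The closed-loop characteristic equation is s² + (1.7 + 8.4·2.1)s + 8.4·23.4 = 0.
That is s² + 19.34s + 196.6 = 0, so ω_n = 14.02 rad/s and ζ = 19.34/(2·14.02) = 0.6897.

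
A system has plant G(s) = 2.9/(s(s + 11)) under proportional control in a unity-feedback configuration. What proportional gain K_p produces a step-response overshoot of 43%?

K_p = 155

From %OS = 100·exp(−πζ/√(1−ζ²)) = 43%, ζ = −ln(0.43)/√(π²+ln²(0.43)) = 0.2594.
Characteristic equation s² + 11s + 2.9K_p = 0 gives ζ = 11/(2√(2.9K_p)).
Setting ζ = 0.2594: √(2.9K_p) = 11/(2·0.2594) = 21.2, so K_p = 449.4/2.9 = 155.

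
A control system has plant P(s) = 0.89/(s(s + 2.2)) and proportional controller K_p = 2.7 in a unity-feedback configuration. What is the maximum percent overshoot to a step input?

The closed-loop denominator s² + 2.2s + 2.403 gives ω_n = √2.403 = 1.55 and ζ = 2.2/(2ω_n) = 0.7096.
%OS = 100·exp(−πζ/√(1−ζ²)) = 100·exp(−π·0.7096/√0.4965) = 4.23%.

4.23%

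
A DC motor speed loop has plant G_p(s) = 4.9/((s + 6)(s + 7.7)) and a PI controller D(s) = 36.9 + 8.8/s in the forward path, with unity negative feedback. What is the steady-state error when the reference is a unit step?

The open loop D(s)G_p(s) has a pole at the origin (type 1), so the static position error constant is infinite and e_ss = 1/(1+∞) = 0.

0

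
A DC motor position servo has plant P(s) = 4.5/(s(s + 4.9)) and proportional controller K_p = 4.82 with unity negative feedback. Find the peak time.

Closed-loop characteristic equation: s² + 4.9s + 21.69 = 0, so ω_n = 4.657 rad/s and ζ = 4.9/(2·4.657) = 0.5261.
Damped frequency ω_d = ω_n√(1−ζ²) = 3.961 rad/s, so peak time T_p = π/ω_d = 0.793 s.

T_p = 0.793 s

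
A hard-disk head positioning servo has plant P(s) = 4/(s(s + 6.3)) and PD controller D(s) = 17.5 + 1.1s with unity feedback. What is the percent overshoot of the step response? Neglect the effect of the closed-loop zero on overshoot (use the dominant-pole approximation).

7.33%

Forward path: (17.5 + 1.1s)·4/(s(s+6.3)). The closed-loop characteristic equation is s² + (6.3 + 4·1.1)s + 4·17.5 = 0.
That is s² + 10.7s + 70 = 0, so ω_n = 8.367 rad/s and ζ = 10.7/(2·8.367) = 0.6394.
%OS = 100·exp(−πζ/√(1−ζ²)) = 7.33%.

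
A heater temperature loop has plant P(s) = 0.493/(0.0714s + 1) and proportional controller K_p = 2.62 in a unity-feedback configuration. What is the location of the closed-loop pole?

Closed loop: T(s) = K_p·P/(1+K_p·P) = 1.292/(0.0714s + 1 + 1.292), with pole at s = −(1 + 1.292)/0.0714 = −32.1.

s = -32.1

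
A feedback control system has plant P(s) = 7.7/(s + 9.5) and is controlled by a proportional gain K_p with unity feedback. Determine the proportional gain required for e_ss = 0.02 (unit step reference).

For a type-0 loop with proportional control, e_ss = 1/(1 + K_p·P(0)).
P(0) = 0.8105. Require 1/(1 + K_p·0.8105) = 0.02, so 1 + 0.8105·K_p = 50.
K_p = (50 − 1)/0.8105 = 60.5.

K_p = 60.5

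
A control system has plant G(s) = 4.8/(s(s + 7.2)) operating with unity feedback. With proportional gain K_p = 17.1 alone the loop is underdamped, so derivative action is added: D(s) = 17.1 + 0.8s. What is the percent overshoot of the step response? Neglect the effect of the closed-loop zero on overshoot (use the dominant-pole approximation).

Forward path: (17.1 + 0.8s)·4.8/(s(s+7.2)). The closed-loop characteristic equation is s² + (7.2 + 4.8·0.8)s + 4.8·17.1 = 0.
That is s² + 11.04s + 82.08 = 0, so ω_n = 9.06 rad/s and ζ = 11.04/(2·9.06) = 0.6093.
%OS = 100·exp(−πζ/√(1−ζ²)) = 8.95%.

8.95%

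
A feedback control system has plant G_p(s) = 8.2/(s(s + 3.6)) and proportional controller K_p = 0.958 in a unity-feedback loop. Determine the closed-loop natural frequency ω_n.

ω_n = 2.8 rad/s

1 + K_p·G_p(s) = 0 gives s² + 3.6s + 7.856 = 0.
So ω_n² = 7.856 ⇒ ω_n = 2.803 rad/s, and ζ = 3.6/(2ω_n) = 0.642.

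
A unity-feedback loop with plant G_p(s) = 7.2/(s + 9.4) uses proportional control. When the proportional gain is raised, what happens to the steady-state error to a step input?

e_ss = 1/(1 + K_p·G_p(0)); a larger K_p raises the denominator, so e_ss decreases.

decrease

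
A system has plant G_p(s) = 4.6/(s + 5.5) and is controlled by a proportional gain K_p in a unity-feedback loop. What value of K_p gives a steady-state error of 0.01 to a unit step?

Steady-state error for a unit step on this type-0 loop is 1/(1 + K_p·G_p(0)).
G_p(0) = 0.8364. Require 1/(1 + K_p·0.8364) = 0.01, so 1 + 0.8364·K_p = 100.
K_p = (100 − 1)/0.8364 = 118.

K_p = 118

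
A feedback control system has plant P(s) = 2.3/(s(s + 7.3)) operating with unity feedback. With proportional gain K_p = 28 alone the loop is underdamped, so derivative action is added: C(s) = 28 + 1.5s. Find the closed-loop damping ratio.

Forward path: (28 + 1.5s)·2.3/(s(s+7.3)). The closed-loop characteristic equation is s² + (7.3 + 2.3·1.5)s + 2.3·28 = 0.
That is s² + 10.75s + 64.4 = 0, so ω_n = 8.025 rad/s and ζ = 10.75/(2·8.025) = 0.6698.

ζ = 0.67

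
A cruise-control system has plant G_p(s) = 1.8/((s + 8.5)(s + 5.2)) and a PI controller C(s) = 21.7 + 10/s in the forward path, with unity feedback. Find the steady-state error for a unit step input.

0

The open loop C(s)G_p(s) has a pole at the origin (type 1), so the static position error constant is infinite and e_ss = 1/(1+∞) = 0.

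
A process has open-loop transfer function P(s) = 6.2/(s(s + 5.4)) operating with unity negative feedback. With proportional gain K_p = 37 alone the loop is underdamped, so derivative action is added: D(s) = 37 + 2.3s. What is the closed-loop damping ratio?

Forward path: (37 + 2.3s)·6.2/(s(s+5.4)). The closed-loop characteristic equation is s² + (5.4 + 6.2·2.3)s + 6.2·37 = 0.
That is s² + 19.66s + 229.4 = 0, so ω_n = 15.15 rad/s and ζ = 19.66/(2·15.15) = 0.649.

ζ = 0.649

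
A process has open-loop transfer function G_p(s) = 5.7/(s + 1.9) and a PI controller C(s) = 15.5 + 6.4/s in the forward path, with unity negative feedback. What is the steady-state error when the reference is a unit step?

The open loop C(s)G_p(s) has a pole at the origin (type 1), so the static position error constant is infinite and e_ss = 1/(1+∞) = 0.

0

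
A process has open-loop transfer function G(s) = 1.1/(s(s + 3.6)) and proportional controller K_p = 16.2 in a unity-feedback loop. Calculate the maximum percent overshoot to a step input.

22.7%

Closed-loop characteristic equation: s² + 3.6s + 17.82 = 0, so ω_n = 4.221 rad/s and ζ = 3.6/(2·4.221) = 0.4264.
%OS = 100·exp(−πζ/√(1−ζ²)) = 100·exp(−π·0.4264/√0.8182) = 22.7%.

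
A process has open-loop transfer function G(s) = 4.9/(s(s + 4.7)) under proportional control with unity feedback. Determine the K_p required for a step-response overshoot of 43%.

K_p = 16.7

From %OS = 100·exp(−πζ/√(1−ζ²)) = 43%, ζ = −ln(0.43)/√(π²+ln²(0.43)) = 0.2594.
Characteristic equation s² + 4.7s + 4.9K_p = 0 gives ζ = 4.7/(2√(4.9K_p)).
Setting ζ = 0.2594: √(4.9K_p) = 4.7/(2·0.2594) = 9.058, so K_p = 82.04/4.9 = 16.7.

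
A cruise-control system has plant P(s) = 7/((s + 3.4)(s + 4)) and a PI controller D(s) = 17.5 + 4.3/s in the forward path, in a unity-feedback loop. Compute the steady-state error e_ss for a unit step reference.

The open loop D(s)P(s) has a pole at the origin (type 1), so the static position error constant is infinite and e_ss = 1/(1+∞) = 0.

0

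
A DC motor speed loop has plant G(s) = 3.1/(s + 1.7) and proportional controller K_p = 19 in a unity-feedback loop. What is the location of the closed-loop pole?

Closed-loop transfer function: T(s) = K_p·G(s)/(1 + K_p·G(s)) = 58.9/(s + 1.7 + 58.9) = 58.9/(s + 60.6).
The closed-loop pole is at s = −60.6.

s = -60.6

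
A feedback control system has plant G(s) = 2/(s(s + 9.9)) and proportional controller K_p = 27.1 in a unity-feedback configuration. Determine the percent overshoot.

From 1 + K_pG(s) = 0: s² + 9.9s + 54.2 = 0 ⇒ ω_n = 7.362, ζ = 0.6724.
%OS = 100·exp(−πζ/√(1−ζ²)) = 100·exp(−π·0.6724/√0.5479) = 5.76%.

5.76%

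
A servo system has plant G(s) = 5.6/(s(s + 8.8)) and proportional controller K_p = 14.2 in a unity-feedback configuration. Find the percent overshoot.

The closed-loop denominator s² + 8.8s + 79.52 gives ω_n = √79.52 = 8.917 and ζ = 8.8/(2ω_n) = 0.4934.
%OS = 100·exp(−πζ/√(1−ζ²)) = 100·exp(−π·0.4934/√0.7565) = 16.8%.

16.8%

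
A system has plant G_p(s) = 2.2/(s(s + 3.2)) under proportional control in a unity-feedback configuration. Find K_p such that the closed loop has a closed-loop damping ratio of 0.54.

Closed-loop characteristic equation: s² + 3.2s + K_p·2.2 = 0.
So ω_n = √(2.2K_p) and 2ζω_n = 3.2, giving ζ = 3.2/(2√(2.2K_p)).
Setting ζ = 0.54: √(2.2K_p) = 3.2/(2·0.54) = 2.963, so K_p = 8.779/2.2 = 3.99.

K_p = 3.99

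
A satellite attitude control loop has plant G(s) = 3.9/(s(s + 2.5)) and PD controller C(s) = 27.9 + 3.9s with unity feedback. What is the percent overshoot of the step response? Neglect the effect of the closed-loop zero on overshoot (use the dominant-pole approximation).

0.644%

Forward path: (27.9 + 3.9s)·3.9/(s(s+2.5)). The closed-loop characteristic equation is s² + (2.5 + 3.9·3.9)s + 3.9·27.9 = 0.
That is s² + 17.71s + 108.8 = 0, so ω_n = 10.43 rad/s and ζ = 17.71/(2·10.43) = 0.8489.
%OS = 100·exp(−πζ/√(1−ζ²)) = 0.644%.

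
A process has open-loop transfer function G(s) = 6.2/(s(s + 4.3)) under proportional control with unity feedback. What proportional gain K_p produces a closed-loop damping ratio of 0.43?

K_p = 4.03

Closed-loop characteristic equation: s² + 4.3s + K_p·6.2 = 0.
So ω_n = √(6.2K_p) and 2ζω_n = 4.3, giving ζ = 4.3/(2√(6.2K_p)).
Setting ζ = 0.43: √(6.2K_p) = 4.3/(2·0.43) = 5, so K_p = 25/6.2 = 4.03.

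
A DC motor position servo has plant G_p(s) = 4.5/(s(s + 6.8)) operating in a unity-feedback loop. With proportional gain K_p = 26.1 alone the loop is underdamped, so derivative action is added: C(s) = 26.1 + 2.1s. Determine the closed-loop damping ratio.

ζ = 0.75

Forward path: (26.1 + 2.1s)·4.5/(s(s+6.8)). The closed-loop characteristic equation is s² + (6.8 + 4.5·2.1)s + 4.5·26.1 = 0.
That is s² + 16.25s + 117.5 = 0, so ω_n = 10.84 rad/s and ζ = 16.25/(2·10.84) = 0.7497.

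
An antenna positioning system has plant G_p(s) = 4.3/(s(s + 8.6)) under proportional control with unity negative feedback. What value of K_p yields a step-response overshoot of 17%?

From %OS = 100·exp(−πζ/√(1−ζ²)) = 17%, ζ = −ln(0.17)/√(π²+ln²(0.17)) = 0.4913.
Characteristic equation s² + 8.6s + 4.3K_p = 0 gives ζ = 8.6/(2√(4.3K_p)).
Setting ζ = 0.4913: √(4.3K_p) = 8.6/(2·0.4913) = 8.753, so K_p = 76.61/4.3 = 17.8.

K_p = 17.8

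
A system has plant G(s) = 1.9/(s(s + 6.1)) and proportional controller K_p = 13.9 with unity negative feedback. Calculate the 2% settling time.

T_s ≈ 1.31 s

The closed-loop denominator s² + 6.1s + 26.41 gives ω_n = √26.41 = 5.139 and ζ = 6.1/(2ω_n) = 0.5935.
2% settling time T_s ≈ 4/(ζω_n) = 4/3.05 = 1.31 s.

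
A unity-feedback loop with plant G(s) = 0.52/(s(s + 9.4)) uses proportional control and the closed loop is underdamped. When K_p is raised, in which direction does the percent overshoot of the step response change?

increase

Characteristic equation s² + 9.4s + K_p·0.52 = 0: raising K_p raises ω_n while 2ζω_n = 9.4 is fixed, so ζ falls and overshoot grows.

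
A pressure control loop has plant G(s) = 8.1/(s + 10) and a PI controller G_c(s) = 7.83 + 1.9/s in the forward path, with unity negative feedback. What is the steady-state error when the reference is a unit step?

The open loop G_c(s)G(s) has a pole at the origin (type 1), so the static position error constant is infinite and e_ss = 1/(1+∞) = 0.

0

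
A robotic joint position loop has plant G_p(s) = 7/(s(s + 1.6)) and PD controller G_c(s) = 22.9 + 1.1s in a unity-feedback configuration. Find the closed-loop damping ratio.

ζ = 0.367

Forward path: (22.9 + 1.1s)·7/(s(s+1.6)). The closed-loop characteristic equation is s² + (1.6 + 7·1.1)s + 7·22.9 = 0.
That is s² + 9.3s + 160.3 = 0, so ω_n = 12.66 rad/s and ζ = 9.3/(2·12.66) = 0.3673.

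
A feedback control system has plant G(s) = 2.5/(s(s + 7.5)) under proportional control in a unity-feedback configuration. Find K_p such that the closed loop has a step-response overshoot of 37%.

From %OS = 100·exp(−πζ/√(1−ζ²)) = 37%, ζ = −ln(0.37)/√(π²+ln²(0.37)) = 0.3017.
Characteristic equation s² + 7.5s + 2.5K_p = 0 gives ζ = 7.5/(2√(2.5K_p)).
Setting ζ = 0.3017: √(2.5K_p) = 7.5/(2·0.3017) = 12.43, so K_p = 154.5/2.5 = 61.8.

K_p = 61.8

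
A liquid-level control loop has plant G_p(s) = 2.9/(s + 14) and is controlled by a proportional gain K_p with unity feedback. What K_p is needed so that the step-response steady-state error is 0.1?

K_p = 43.4

For a type-0 loop with proportional control, e_ss = 1/(1 + K_p·G_p(0)).
G_p(0) = 0.2071. Require 1/(1 + K_p·0.2071) = 0.1, so 1 + 0.2071·K_p = 10.
K_p = (10 − 1)/0.2071 = 43.4.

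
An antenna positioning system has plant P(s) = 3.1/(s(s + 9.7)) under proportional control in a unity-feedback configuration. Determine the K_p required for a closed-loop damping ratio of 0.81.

K_p = 11.6

Closed-loop characteristic equation: s² + 9.7s + K_p·3.1 = 0.
So ω_n = √(3.1K_p) and 2ζω_n = 9.7, giving ζ = 9.7/(2√(3.1K_p)).
Setting ζ = 0.81: √(3.1K_p) = 9.7/(2·0.81) = 5.988, so K_p = 35.85/3.1 = 11.6.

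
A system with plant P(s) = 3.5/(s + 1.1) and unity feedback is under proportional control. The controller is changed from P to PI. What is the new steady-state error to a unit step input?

0

Adding integral action puts a pole at s = 0 in the forward path, raising the system type to 1; a type-1 loop has zero steady-state error to a step.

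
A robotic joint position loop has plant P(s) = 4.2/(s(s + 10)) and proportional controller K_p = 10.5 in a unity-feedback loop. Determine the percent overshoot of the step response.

From 1 + K_pP(s) = 0: s² + 10s + 44.1 = 0 ⇒ ω_n = 6.641, ζ = 0.7529.
%OS = 100·exp(−πζ/√(1−ζ²)) = 100·exp(−π·0.7529/√0.4331) = 2.75%.

2.75%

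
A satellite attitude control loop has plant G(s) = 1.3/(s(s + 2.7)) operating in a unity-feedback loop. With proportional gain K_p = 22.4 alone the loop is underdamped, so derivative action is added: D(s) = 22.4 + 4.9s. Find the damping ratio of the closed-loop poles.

Forward path: (22.4 + 4.9s)·1.3/(s(s+2.7)). The closed-loop characteristic equation is s² + (2.7 + 1.3·4.9)s + 1.3·22.4 = 0.
That is s² + 9.07s + 29.12 = 0, so ω_n = 5.396 rad/s and ζ = 9.07/(2·5.396) = 0.8404.

ζ = 0.84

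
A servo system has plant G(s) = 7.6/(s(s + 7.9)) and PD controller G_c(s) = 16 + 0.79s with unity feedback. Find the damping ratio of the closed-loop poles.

Forward path: (16 + 0.79s)·7.6/(s(s+7.9)). The closed-loop characteristic equation is s² + (7.9 + 7.6·0.79)s + 7.6·16 = 0.
That is s² + 13.9s + 121.6 = 0, so ω_n = 11.03 rad/s and ζ = 13.9/(2·11.03) = 0.6304.

ζ = 0.63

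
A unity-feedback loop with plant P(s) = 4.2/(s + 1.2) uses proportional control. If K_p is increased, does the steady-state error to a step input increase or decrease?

e_ss = 1/(1 + K_p·P(0)); a larger K_p raises the denominator, so e_ss decreases.

decrease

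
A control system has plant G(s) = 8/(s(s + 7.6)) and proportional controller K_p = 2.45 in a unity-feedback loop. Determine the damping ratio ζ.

ζ = 0.858

The closed-loop denominator is s(s+7.6) + 2.45·8 = s² + 7.6s + 19.6.
Matching s² + 2ζω_n s + ω_n²: ω_n = √19.6 = 4.427 rad/s and 2ζω_n = 7.6, so ζ = 7.6/(2·4.427) = 0.858.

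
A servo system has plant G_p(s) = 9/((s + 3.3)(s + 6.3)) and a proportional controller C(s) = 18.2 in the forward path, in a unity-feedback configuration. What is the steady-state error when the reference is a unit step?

0.113

The loop is type 0. Static position error constant K_pos = C(0)·G_p(0) = 18.2·0.4329 = 7.879.
Steady-state error to a unit step: e_ss = 1/(1+K_pos) = 1/8.879 = 0.113.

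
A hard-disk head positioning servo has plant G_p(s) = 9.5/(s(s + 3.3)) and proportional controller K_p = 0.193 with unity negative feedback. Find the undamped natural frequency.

ω_n = 1.35 rad/s

The closed-loop denominator is s(s+3.3) + 0.193·9.5 = s² + 3.3s + 1.834.
So ω_n² = 1.834 ⇒ ω_n = 1.354 rad/s, and ζ = 3.3/(2ω_n) = 1.22.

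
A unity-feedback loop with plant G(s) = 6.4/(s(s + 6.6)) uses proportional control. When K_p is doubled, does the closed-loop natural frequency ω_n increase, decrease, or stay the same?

ω_n = √(6.4·K_p), which grows with K_p.

increase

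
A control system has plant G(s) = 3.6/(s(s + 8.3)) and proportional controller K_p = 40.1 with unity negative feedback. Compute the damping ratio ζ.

ζ = 0.345

With unity feedback the closed-loop characteristic equation is s² + 8.3s + 40.1·3.6 = s² + 8.3s + 144.4 = 0.
So ω_n² = 144.4 ⇒ ω_n = 12.01 rad/s, and ζ = 8.3/(2ω_n) = 0.345.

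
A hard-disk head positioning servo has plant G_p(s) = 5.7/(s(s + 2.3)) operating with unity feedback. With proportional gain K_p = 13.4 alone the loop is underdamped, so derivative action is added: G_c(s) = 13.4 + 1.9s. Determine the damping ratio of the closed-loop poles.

Forward path: (13.4 + 1.9s)·5.7/(s(s+2.3)). The closed-loop characteristic equation is s² + (2.3 + 5.7·1.9)s + 5.7·13.4 = 0.
That is s² + 13.13s + 76.38 = 0, so ω_n = 8.74 rad/s and ζ = 13.13/(2·8.74) = 0.7512.

ζ = 0.751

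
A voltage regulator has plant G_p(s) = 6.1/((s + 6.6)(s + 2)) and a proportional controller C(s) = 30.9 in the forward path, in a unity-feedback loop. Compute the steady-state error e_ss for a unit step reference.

0.0654

The loop is type 0. Static position error constant K_pos = C(0)·G_p(0) = 30.9·0.4621 = 14.28.
Steady-state error to a unit step: e_ss = 1/(1+K_pos) = 1/15.28 = 0.0654.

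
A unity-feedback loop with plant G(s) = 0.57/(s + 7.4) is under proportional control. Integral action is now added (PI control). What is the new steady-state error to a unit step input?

0

Adding integral action puts a pole at s = 0 in the forward path, raising the system type to 1; a type-1 loop has zero steady-state error to a step.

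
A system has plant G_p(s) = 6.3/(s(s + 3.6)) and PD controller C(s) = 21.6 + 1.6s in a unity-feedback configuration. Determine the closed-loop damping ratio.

ζ = 0.586

Forward path: (21.6 + 1.6s)·6.3/(s(s+3.6)). The closed-loop characteristic equation is s² + (3.6 + 6.3·1.6)s + 6.3·21.6 = 0.
That is s² + 13.68s + 136.1 = 0, so ω_n = 11.67 rad/s and ζ = 13.68/(2·11.67) = 0.5864.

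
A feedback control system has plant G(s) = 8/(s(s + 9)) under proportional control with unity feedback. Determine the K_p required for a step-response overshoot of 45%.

From %OS = 100·exp(−πζ/√(1−ζ²)) = 45%, ζ = −ln(0.45)/√(π²+ln²(0.45)) = 0.2463.
Characteristic equation s² + 9s + 8K_p = 0 gives ζ = 9/(2√(8K_p)).
Setting ζ = 0.2463: √(8K_p) = 9/(2·0.2463) = 18.27, so K_p = 333.7/8 = 41.7.

K_p = 41.7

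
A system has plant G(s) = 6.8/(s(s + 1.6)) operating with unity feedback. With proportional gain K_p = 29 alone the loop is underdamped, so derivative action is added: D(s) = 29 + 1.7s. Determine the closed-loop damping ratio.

Forward path: (29 + 1.7s)·6.8/(s(s+1.6)). The closed-loop characteristic equation is s² + (1.6 + 6.8·1.7)s + 6.8·29 = 0.
That is s² + 13.16s + 197.2 = 0, so ω_n = 14.04 rad/s and ζ = 13.16/(2·14.04) = 0.4686.

ζ = 0.469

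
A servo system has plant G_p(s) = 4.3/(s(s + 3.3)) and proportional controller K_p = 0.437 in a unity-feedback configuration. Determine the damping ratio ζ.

The closed-loop denominator is s(s+3.3) + 0.437·4.3 = s² + 3.3s + 1.879.
So ω_n² = 1.879 ⇒ ω_n = 1.371 rad/s, and ζ = 3.3/(2ω_n) = 1.2.

ζ = 1.2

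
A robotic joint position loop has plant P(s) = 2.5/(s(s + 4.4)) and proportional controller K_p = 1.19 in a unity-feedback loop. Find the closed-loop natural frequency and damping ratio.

ω_n = 1.72 rad/s, ζ = 1.28

With unity feedback the closed-loop characteristic equation is s² + 4.4s + 1.19·2.5 = s² + 4.4s + 2.975 = 0.
Matching s² + 2ζω_n s + ω_n²: ω_n = √2.975 = 1.725 rad/s and 2ζω_n = 4.4, so ζ = 4.4/(2·1.725) = 1.28.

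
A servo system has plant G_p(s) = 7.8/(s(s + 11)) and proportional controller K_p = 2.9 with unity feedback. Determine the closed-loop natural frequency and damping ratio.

ω_n = 4.76 rad/s, ζ = 1.16

1 + K_p·G_p(s) = 0 gives s² + 11s + 22.62 = 0.
So ω_n² = 22.62 ⇒ ω_n = 4.756 rad/s, and ζ = 11/(2ω_n) = 1.16.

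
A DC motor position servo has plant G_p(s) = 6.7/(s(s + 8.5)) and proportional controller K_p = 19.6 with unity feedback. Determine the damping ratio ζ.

ζ = 0.371

1 + K_p·G_p(s) = 0 gives s² + 8.5s + 131.3 = 0.
So ω_n² = 131.3 ⇒ ω_n = 11.46 rad/s, and ζ = 8.5/(2ω_n) = 0.371.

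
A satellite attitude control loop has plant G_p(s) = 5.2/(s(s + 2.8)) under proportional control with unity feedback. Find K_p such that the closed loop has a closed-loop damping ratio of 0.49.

Closed-loop characteristic equation: s² + 2.8s + K_p·5.2 = 0.
So ω_n = √(5.2K_p) and 2ζω_n = 2.8, giving ζ = 2.8/(2√(5.2K_p)).
Setting ζ = 0.49: √(5.2K_p) = 2.8/(2·0.49) = 2.857, so K_p = 8.163/5.2 = 1.57.

K_p = 1.57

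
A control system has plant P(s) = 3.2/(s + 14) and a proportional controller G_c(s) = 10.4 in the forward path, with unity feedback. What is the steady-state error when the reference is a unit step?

0.296

The loop is type 0. Static position error constant K_pos = G_c(0)·P(0) = 10.4·0.2286 = 2.377.
Steady-state error to a unit step: e_ss = 1/(1+K_pos) = 1/3.377 = 0.296.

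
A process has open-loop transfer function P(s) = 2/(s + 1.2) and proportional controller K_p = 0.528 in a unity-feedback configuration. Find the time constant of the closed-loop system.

τ = 0.443 s

Closed-loop transfer function: T(s) = K_p·P(s)/(1 + K_p·P(s)) = 1.056/(s + 1.2 + 1.056) = 1.056/(s + 2.256).
Time constant τ = 1/2.256 = 0.443 s.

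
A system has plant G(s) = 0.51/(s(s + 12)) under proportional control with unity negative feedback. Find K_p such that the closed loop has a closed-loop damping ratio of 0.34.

Closed-loop characteristic equation: s² + 12s + K_p·0.51 = 0.
So ω_n = √(0.51K_p) and 2ζω_n = 12, giving ζ = 12/(2√(0.51K_p)).
Setting ζ = 0.34: √(0.51K_p) = 12/(2·0.34) = 17.65, so K_p = 311.4/0.51 = 611.

K_p = 611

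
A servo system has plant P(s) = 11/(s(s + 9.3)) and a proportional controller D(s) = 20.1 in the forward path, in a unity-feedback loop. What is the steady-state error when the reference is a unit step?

The open loop D(s)P(s) has a pole at the origin (type 1), so the static position error constant is infinite and e_ss = 1/(1+∞) = 0.

0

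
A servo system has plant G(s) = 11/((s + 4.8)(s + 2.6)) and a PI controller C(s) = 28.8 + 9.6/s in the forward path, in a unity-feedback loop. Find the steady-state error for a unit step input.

The open loop C(s)G(s) has a pole at the origin (type 1), so the static position error constant is infinite and e_ss = 1/(1+∞) = 0.

0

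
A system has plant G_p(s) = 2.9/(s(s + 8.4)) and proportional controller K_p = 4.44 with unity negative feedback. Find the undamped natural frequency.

ω_n = 3.59 rad/s

The closed-loop denominator is s(s+8.4) + 4.44·2.9 = s² + 8.4s + 12.88.
Matching s² + 2ζω_n s + ω_n²: ω_n = √12.88 = 3.588 rad/s and 2ζω_n = 8.4, so ζ = 8.4/(2·3.588) = 1.17.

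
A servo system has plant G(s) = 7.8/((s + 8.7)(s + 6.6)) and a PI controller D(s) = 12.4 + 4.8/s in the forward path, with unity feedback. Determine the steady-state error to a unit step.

0

The open loop D(s)G(s) has a pole at the origin (type 1), so the static position error constant is infinite and e_ss = 1/(1+∞) = 0.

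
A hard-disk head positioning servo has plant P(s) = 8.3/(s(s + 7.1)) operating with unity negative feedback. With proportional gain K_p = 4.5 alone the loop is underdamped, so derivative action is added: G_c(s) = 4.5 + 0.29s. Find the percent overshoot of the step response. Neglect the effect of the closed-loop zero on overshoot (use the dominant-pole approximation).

2.05%

Forward path: (4.5 + 0.29s)·8.3/(s(s+7.1)). The closed-loop characteristic equation is s² + (7.1 + 8.3·0.29)s + 8.3·4.5 = 0.
That is s² + 9.507s + 37.35 = 0, so ω_n = 6.111 rad/s and ζ = 9.507/(2·6.111) = 0.7778.
%OS = 100·exp(−πζ/√(1−ζ²)) = 2.05%.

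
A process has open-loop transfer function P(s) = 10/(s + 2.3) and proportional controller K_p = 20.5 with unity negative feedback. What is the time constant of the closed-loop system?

Closed-loop transfer function: T(s) = K_p·P(s)/(1 + K_p·P(s)) = 205/(s + 2.3 + 205) = 205/(s + 207.3).
Time constant τ = 1/207.3 = 0.00482 s.

τ = 0.00482 s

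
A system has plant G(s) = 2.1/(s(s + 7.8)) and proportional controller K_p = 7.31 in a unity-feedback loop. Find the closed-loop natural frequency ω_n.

The closed-loop denominator is s(s+7.8) + 7.31·2.1 = s² + 7.8s + 15.35.
Matching s² + 2ζω_n s + ω_n²: ω_n = √15.35 = 3.918 rad/s and 2ζω_n = 7.8, so ζ = 7.8/(2·3.918) = 0.995.

ω_n = 3.92 rad/s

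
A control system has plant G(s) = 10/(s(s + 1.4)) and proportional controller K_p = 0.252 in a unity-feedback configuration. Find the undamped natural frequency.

With unity feedback the closed-loop characteristic equation is s² + 1.4s + 0.252·10 = s² + 1.4s + 2.52 = 0.
So ω_n² = 2.52 ⇒ ω_n = 1.587 rad/s, and ζ = 1.4/(2ω_n) = 0.441.

ω_n = 1.59 rad/s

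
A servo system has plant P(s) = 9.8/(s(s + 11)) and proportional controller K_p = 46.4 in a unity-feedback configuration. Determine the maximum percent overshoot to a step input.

43.2%

The closed-loop denominator s² + 11s + 454.7 gives ω_n = √454.7 = 21.32 and ζ = 11/(2ω_n) = 0.2579.
%OS = 100·exp(−πζ/√(1−ζ²)) = 100·exp(−π·0.2579/√0.9335) = 43.2%.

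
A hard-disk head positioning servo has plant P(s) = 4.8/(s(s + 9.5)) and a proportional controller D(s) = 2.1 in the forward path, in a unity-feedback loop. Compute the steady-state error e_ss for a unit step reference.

The open loop D(s)P(s) has a pole at the origin (type 1), so the static position error constant is infinite and e_ss = 1/(1+∞) = 0.

0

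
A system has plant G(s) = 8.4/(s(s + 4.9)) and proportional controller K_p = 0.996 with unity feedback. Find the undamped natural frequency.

1 + K_p·G(s) = 0 gives s² + 4.9s + 8.366 = 0.
Matching s² + 2ζω_n s + ω_n²: ω_n = √8.366 = 2.892 rad/s and 2ζω_n = 4.9, so ζ = 4.9/(2·2.892) = 0.847.

ω_n = 2.89 rad/s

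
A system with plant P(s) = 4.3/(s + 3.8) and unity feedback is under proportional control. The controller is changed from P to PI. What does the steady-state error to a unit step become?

Adding integral action puts a pole at s = 0 in the forward path, raising the system type to 1; a type-1 loop has zero steady-state error to a step.

0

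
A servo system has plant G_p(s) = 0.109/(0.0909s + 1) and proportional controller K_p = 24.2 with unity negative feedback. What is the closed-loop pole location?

s = -40.02

Closed loop: T(s) = K_p·G_p/(1+K_p·G_p) = 2.638/(0.0909s + 1 + 2.638), with pole at s = −(1 + 2.638)/0.0909 = −40.02.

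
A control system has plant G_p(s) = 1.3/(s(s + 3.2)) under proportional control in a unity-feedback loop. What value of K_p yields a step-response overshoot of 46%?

K_p = 34.2

From %OS = 100·exp(−πζ/√(1−ζ²)) = 46%, ζ = −ln(0.46)/√(π²+ln²(0.46)) = 0.24.
Characteristic equation s² + 3.2s + 1.3K_p = 0 gives ζ = 3.2/(2√(1.3K_p)).
Setting ζ = 0.24: √(1.3K_p) = 3.2/(2·0.24) = 6.668, so K_p = 44.46/1.3 = 34.2.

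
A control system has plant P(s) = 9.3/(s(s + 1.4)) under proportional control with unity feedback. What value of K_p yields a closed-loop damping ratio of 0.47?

K_p = 0.239

Closed-loop characteristic equation: s² + 1.4s + K_p·9.3 = 0.
So ω_n = √(9.3K_p) and 2ζω_n = 1.4, giving ζ = 1.4/(2√(9.3K_p)).
Setting ζ = 0.47: √(9.3K_p) = 1.4/(2·0.47) = 1.489, so K_p = 2.218/9.3 = 0.239.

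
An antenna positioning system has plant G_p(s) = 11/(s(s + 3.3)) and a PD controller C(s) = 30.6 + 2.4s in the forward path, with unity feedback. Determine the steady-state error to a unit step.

0

The open loop C(s)G_p(s) has a pole at the origin (type 1), so the static position error constant is infinite and e_ss = 1/(1+∞) = 0.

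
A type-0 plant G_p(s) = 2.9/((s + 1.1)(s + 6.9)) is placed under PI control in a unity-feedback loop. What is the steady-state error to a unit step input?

The PI controller's integrator makes the forward path type 1, so e_ss to a step is zero.

0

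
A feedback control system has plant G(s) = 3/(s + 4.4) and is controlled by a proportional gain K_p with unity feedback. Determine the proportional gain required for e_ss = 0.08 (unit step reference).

Steady-state error for a unit step on this type-0 loop is 1/(1 + K_p·G(0)).
G(0) = 0.6818. Require 1/(1 + K_p·0.6818) = 0.08, so 1 + 0.6818·K_p = 12.5.
K_p = (12.5 − 1)/0.6818 = 16.9.

K_p = 16.9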